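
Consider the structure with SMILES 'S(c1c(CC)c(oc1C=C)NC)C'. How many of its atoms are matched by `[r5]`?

5

The query [r5] means: r5 matches atoms in a five-membered ring.
Check the 13 heavy atoms by environment: 1× o (aromatic, in 5-ring) → match; 4× c (aromatic, in 5-ring) → match; 1× S (acyclic) → no; 6× C (acyclic) → no; 1× N (acyclic) → no.
Summing the matching environments: 1 + 4 = 5 matching atoms.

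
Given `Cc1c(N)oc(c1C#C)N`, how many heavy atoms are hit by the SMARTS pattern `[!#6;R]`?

1

The query [!#6;R] means: non-carbon atom that is part of a ring.
Check the 10 heavy atoms by environment: 1× o (aromatic, in 5-ring) → match; 4× c (aromatic, in 5-ring) → no; 3× C (acyclic) → no; 2× N (acyclic) → no.
That gives 1 matching atom.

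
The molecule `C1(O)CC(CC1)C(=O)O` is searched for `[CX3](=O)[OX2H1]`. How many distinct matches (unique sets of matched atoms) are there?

1

[CX3](=O)[OX2H1] is the SMARTS for a carboxylic acid: an sp2 carbon double-bonded to O and single-bonded to an -OH oxygen.
Exactly one fragment in the molecule meets all constraints, giving 1 match.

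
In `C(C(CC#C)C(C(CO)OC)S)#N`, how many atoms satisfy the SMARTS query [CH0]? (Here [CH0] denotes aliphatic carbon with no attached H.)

The query [CH0] means: aliphatic carbon with no attached hydrogen.
Check the 13 heavy atoms by environment: 2× C (H2) → no; 4× C (H1) → no; 2× C (H0) → match; 1× O (H0) → no; 1× C (H3) → no; 1× O (H1) → no; 1× N (H0) → no; 1× S (H1) → no.
That gives 2 matching atoms.

2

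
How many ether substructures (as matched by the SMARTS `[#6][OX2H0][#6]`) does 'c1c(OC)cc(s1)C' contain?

1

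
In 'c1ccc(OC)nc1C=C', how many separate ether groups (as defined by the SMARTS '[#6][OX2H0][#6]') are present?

1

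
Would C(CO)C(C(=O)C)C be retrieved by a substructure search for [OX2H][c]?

The pattern [OX2H][c] describes a hydroxyl oxygen attached to an aromatic carbon — a phenol.
The closest candidate here is a hydroxyl group (-OH), but the -OH is on an aliphatic carbon, not an aromatic c. No other fragment satisfies the full query, so there is no match.

No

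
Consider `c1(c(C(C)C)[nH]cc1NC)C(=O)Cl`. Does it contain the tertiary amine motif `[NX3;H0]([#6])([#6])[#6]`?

No

The pattern [NX3;H0]([#6])([#6])[#6] describes a trivalent nitrogen with no H, bonded to three carbons — a tertiary amine.
The closest candidate here is an N-methylamino group (-NHCH3), but the nitrogen still has one H (H1), not H0. No other fragment satisfies the full query, so there is no match.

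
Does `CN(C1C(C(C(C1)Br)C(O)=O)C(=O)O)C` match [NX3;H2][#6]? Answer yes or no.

The pattern [NX3;H2][#6] describes a trivalent nitrogen with two H attached to carbon — a primary amine.
The closest candidate here is a dimethylamino group (-N(CH3)2), but the nitrogen has H0, not H2. No other fragment satisfies the full query, so there is no match.

No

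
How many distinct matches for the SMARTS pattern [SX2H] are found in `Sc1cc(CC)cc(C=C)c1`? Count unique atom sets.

1

[SX2H] is the SMARTS for a thiol: an aliphatic sulfur with two connections, one being H.
Exactly one fragment in the molecule meets all constraints, giving 1 match.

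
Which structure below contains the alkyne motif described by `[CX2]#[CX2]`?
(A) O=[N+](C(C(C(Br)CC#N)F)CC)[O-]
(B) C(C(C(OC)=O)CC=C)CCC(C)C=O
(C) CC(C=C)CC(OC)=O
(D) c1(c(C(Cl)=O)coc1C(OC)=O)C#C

D

[CX2]#[CX2] describes a carbon-carbon triple bond (an alkyne).
(A) has a nitrile (-C#N) but the triple bond is C#N, not C#C.
(B) has a vinyl group (-CH=CH2) but the C=C is a double bond; both carbons are CX3, not CX2.
(C) has a vinyl group (-CH=CH2) but the C=C is a double bond; both carbons are CX3, not CX2.
(D) contains an ethynyl group (-C#CH), which satisfies every atom and bond constraint.
So the answer is (D).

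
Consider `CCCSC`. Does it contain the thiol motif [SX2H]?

The pattern [SX2H] describes an aliphatic sulfur with two connections, one being H — a thiol.
The closest candidate here is a methylthio ether (-SCH3), but the sulfur has H0 (bonded to two carbons), not H1. No other fragment satisfies the full query, so there is no match.

No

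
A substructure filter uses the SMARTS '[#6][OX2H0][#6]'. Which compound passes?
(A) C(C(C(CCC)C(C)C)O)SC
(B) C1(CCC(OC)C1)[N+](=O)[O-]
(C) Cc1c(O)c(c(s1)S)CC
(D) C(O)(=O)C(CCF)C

B

[#6][OX2H0][#6] describes an aliphatic oxygen bridging two carbons with no H on the oxygen (an ether).
(A) has a hydroxyl group (-OH) but the oxygen has H1, not H0 bridging two carbons.
(B) contains a methoxy ether (-OCH3), which satisfies every atom and bond constraint.
(C) has a hydroxyl group (-OH) but the oxygen has H1, not H0 bridging two carbons.
(D) has a carboxylic acid group (-C(=O)OH) but the -OH oxygen has H1; the =O is OX1, not OX2.
So the answer is (B).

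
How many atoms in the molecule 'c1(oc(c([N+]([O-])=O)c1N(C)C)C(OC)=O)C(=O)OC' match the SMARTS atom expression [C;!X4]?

2

Check the 19 heavy atoms by environment: 1× o (aromatic, X2) → no; 4× c (aromatic, X3) → no; 1× N (X3) → no; 4× C (X4) → no; 2× C (X3) → match; 3× O (X1) → no; 2× O (X2) → no; 1× N (charge +1, X3) → no; 1× O (charge -1, X1) → no.
That gives 2 matching atoms.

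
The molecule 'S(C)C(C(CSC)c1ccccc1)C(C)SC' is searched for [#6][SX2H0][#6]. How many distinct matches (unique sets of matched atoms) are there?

3

[#6][SX2H0][#6] is the SMARTS for a thioether: an aliphatic sulfur bridging two carbons with no H on the sulfur.
The molecule carries 3 separate instances of a methylthio ether (-SCH3) meeting every constraint; each maps to a distinct set of atoms, giving 3 matches.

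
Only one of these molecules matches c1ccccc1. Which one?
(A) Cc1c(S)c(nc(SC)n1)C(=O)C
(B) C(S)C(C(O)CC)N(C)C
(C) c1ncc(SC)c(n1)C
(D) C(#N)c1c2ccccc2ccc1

D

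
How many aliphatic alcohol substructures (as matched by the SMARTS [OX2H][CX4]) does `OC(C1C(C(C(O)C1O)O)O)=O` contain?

4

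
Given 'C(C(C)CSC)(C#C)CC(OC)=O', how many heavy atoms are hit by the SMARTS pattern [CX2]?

2

The query [CX2] means: C with X2: aliphatic carbon with exactly 2 total connections.
Check the 13 heavy atoms by environment: 7× C (X4) → no; 2× C (X2) → match; 1× S (X2) → no; 1× C (X3) → no; 1× O (X1) → no; 1× O (X2) → no.
That gives 2 matching atoms.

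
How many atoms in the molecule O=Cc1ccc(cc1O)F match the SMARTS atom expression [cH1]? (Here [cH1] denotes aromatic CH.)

3

The query [cH1] means: aromatic carbon bearing exactly one hydrogen.
Check the 10 heavy atoms by environment: 3× c (aromatic, H0) → no; 3× c (aromatic, H1) → match; 1× C (H1) → no; 1× O (H0) → no; 1× O (H1) → no; 1× F (H0) → no.
That gives 3 matching atoms.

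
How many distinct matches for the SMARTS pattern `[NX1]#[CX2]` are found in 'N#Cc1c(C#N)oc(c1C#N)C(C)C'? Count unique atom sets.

[NX1]#[CX2] is the SMARTS for a nitrile: a nitrogen triple-bonded to a two-connected carbon.
The molecule carries 3 separate instances of a nitrile (-C#N) meeting every constraint; each maps to a distinct set of atoms, giving 3 matches.

3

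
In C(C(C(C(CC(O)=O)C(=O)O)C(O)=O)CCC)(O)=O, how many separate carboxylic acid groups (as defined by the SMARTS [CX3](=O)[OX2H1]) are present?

[CX3](=O)[OX2H1] is the SMARTS for a carboxylic acid: an sp2 carbon double-bonded to O and single-bonded to an -OH oxygen.
The molecule carries 4 separate instances of a carboxylic acid group (-C(=O)OH) meeting every constraint; each maps to a distinct set of atoms, giving 4 matches.

4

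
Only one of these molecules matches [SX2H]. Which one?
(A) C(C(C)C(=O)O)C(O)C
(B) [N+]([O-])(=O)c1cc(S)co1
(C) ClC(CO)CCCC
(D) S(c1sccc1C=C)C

B

[SX2H] describes an aliphatic sulfur with two connections, one being H (a thiol).
(A) has a hydroxyl group (-OH) but it is an -OH, not an -SH.
(B) contains a thiol (-SH), which satisfies every atom and bond constraint.
(C) has a hydroxyl group (-OH) but it is an -OH, not an -SH.
(D) has a methylthio ether (-SCH3) but the sulfur has H0 (bonded to two carbons), not H1.
So the answer is (B).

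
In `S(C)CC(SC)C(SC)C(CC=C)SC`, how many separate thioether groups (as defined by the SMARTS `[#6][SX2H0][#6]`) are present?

[#6][SX2H0][#6] is the SMARTS for a thioether: an aliphatic sulfur bridging two carbons with no H on the sulfur.
The molecule carries 4 separate instances of a methylthio ether (-SCH3) meeting every constraint; each maps to a distinct set of atoms, giving 4 matches.

4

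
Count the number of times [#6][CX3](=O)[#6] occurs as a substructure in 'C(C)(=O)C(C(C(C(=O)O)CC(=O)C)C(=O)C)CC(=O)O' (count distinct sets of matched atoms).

3

[#6][CX3](=O)[#6] is the SMARTS for a ketone: a carbonyl carbon (no H) flanked by two carbons.
The molecule carries 3 separate instances of an acetyl/ketone group (-C(=O)CH3) meeting every constraint; each maps to a distinct set of atoms, giving 3 matches.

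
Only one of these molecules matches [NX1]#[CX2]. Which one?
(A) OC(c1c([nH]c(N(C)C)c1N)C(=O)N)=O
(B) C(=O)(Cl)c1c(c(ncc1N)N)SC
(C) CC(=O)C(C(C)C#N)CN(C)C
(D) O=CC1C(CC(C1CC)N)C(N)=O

C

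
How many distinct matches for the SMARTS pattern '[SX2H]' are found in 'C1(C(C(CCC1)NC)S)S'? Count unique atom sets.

2

[SX2H] is the SMARTS for a thiol: an aliphatic sulfur with two connections, one being H.
The molecule carries 2 separate instances of a thiol (-SH) meeting every constraint; each maps to a distinct set of atoms, giving 2 matches.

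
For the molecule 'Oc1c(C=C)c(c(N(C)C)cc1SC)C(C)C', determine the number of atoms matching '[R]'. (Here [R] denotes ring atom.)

6

The query [R] means: R matches any atom that is part of a ring.
Check the 17 heavy atoms by environment: 6× c (aromatic, in 6-ring) → match; 1× O (acyclic) → no; 8× C (acyclic) → no; 1× N (acyclic) → no; 1× S (acyclic) → no.
That gives 6 matching atoms.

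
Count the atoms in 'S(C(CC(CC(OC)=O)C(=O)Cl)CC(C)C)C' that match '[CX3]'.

2

The query [CX3] means: C with X3: aliphatic carbon with exactly 3 total connections.
Check the 17 heavy atoms by environment: 10× C (X4) → no; 2× C (X3) → match; 2× O (X1) → no; 1× O (X2) → no; 1× Cl (X1) → no; 1× S (X2) → no.
That gives 2 matching atoms.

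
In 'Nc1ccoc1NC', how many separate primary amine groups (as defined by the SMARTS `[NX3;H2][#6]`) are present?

[NX3;H2][#6] is the SMARTS for a primary amine: a trivalent nitrogen with two H attached to carbon.
Exactly one fragment in the molecule meets all constraints, giving 1 match.

1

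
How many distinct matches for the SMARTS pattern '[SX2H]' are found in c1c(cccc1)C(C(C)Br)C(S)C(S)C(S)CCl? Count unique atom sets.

3

[SX2H] is the SMARTS for a thiol: an aliphatic sulfur with two connections, one being H.
The molecule carries 3 separate instances of a thiol (-SH) meeting every constraint; each maps to a distinct set of atoms, giving 3 matches.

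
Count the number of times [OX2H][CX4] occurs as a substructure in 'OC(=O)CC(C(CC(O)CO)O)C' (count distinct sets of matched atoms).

[OX2H][CX4] is the SMARTS for an aliphatic alcohol: a hydroxyl oxygen bound to an sp3 (X4) carbon.
The molecule carries 3 separate instances of a hydroxyl group (-OH) meeting every constraint; each maps to a distinct set of atoms, giving 3 matches.

3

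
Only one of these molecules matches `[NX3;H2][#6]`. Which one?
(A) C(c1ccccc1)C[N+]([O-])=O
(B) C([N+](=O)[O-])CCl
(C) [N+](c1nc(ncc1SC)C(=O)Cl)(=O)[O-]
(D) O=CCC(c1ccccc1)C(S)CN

[NX3;H2][#6] describes a trivalent nitrogen with two H attached to carbon (a primary amine).
(A) has a nitro group (-[N+](=O)[O-]) but the nitrogen is [N+] with no H, not NX3H2.
(B) has a nitro group (-[N+](=O)[O-]) but the nitrogen is [N+] with no H, not NX3H2.
(C) has a nitro group (-[N+](=O)[O-]) but the nitrogen is [N+] with no H, not NX3H2.
(D) contains a primary amino group (-NH2), which satisfies every atom and bond constraint.
So the answer is (D).

D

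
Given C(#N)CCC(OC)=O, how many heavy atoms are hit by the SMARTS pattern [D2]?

4

Check the 8 heavy atoms by environment: 3× C (D2) → match; 1× C (D3) → no; 1× O (D1) → no; 1× O (D2) → match; 1× C (D1) → no; 1× N (D1) → no.
Summing the matching environments: 3 + 1 = 4 matching atoms.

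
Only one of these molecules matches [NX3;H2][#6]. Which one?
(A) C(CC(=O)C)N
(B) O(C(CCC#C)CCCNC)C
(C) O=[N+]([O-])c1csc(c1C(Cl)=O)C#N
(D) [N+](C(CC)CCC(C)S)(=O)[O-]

[NX3;H2][#6] describes a trivalent nitrogen with two H attached to carbon (a primary amine).
(A) contains a primary amino group (-NH2), which satisfies every atom and bond constraint.
(B) has an N-methylamino group (-NHCH3) but the nitrogen bears two carbons and only one H (H1), not H2.
(C) has a nitrile (-C#N) but the nitrogen is NX1 (triple-bonded), not NX3 with two H.
(D) has a nitro group (-[N+](=O)[O-]) but the nitrogen is [N+] with no H, not NX3H2.
So the answer is (A).

A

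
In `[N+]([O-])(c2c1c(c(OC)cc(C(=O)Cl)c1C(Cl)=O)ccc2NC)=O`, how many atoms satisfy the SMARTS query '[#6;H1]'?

3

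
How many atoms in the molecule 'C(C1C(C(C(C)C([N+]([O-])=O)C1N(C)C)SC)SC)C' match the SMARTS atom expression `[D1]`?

The query [D1] means: atom with exactly one heavy-atom neighbour (degree 1).
Check the 19 heavy atoms by environment: 6× C (D3) → no; 1× C (D2) → no; 6× C (D1) → match; 2× S (D2) → no; 1× N (charge +1, D3) → no; 1× O (charge -1, D1) → match; 1× O (D1) → match; 1× N (D3) → no.
Summing the matching environments: 6 + 1 + 1 = 8 matching atoms.

8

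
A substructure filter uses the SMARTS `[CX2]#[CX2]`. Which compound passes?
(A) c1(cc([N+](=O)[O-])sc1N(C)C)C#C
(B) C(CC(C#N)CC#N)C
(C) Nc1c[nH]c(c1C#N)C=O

A

[CX2]#[CX2] describes a carbon-carbon triple bond (an alkyne).
(A) contains an ethynyl group (-C#CH), which satisfies every atom and bond constraint.
(B) has a nitrile (-C#N) but the triple bond is C#N, not C#C.
(C) has a nitrile (-C#N) but the triple bond is C#N, not C#C.
So the answer is (A).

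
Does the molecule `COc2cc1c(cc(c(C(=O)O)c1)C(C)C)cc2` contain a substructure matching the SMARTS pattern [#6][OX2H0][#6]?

Yes

The pattern [#6][OX2H0][#6] describes an aliphatic oxygen bridging two carbons with no H on the oxygen — an ether.
The molecule carries a methoxy ether (-OCH3), whose atoms satisfy every constraint of the query, so the pattern matches.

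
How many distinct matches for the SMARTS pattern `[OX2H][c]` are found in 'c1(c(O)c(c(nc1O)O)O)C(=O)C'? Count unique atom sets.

4

[OX2H][c] is the SMARTS for a phenol: a hydroxyl oxygen attached to an aromatic carbon.
The molecule carries 4 separate instances of a hydroxyl group (-OH) meeting every constraint; each maps to a distinct set of atoms, giving 4 matches.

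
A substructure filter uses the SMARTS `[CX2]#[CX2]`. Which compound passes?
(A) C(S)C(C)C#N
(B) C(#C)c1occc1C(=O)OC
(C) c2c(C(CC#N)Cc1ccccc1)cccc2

B

[CX2]#[CX2] describes a carbon-carbon triple bond (an alkyne).
(A) has a nitrile (-C#N) but the triple bond is C#N, not C#C.
(B) contains an ethynyl group (-C#CH), which satisfies every atom and bond constraint.
(C) has a nitrile (-C#N) but the triple bond is C#N, not C#C.
So the answer is (B).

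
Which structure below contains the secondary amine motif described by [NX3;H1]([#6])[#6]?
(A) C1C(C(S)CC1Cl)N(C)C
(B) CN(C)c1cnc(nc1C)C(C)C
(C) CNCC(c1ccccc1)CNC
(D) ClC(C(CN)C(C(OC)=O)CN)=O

C

[NX3;H1]([#6])[#6] describes a trivalent nitrogen with one H, bonded to two carbons (a secondary amine).
(A) has a dimethylamino group (-N(CH3)2) but the nitrogen has H0, not H1.
(B) has a dimethylamino group (-N(CH3)2) but the nitrogen has H0, not H1.
(C) contains an N-methylamino group (-NHCH3), which satisfies every atom and bond constraint.
(D) has a primary amino group (-NH2) but the nitrogen has H2 and only one carbon neighbour.
So the answer is (C).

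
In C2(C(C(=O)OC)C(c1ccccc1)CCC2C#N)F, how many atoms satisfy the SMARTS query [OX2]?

The query [OX2] means: aliphatic oxygen with two total connections — ether, hydroxyl, or ester single-bond O.
Check the 19 heavy atoms by environment: 7× C (X4) → no; 6× c (aromatic, X3) → no; 1× C (X2) → no; 1× N (X1) → no; 1× C (X3) → no; 1× O (X1) → no; 1× O (X2) → match; 1× F (X1) → no.
That gives 1 matching atom.

1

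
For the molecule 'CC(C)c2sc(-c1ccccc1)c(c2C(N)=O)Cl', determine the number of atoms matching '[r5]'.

5

Check the 18 heavy atoms by environment: 1× s (aromatic, in 5-ring) → match; 4× c (aromatic, in 5-ring) → match; 4× C (acyclic) → no; 6× c (aromatic, in 6-ring) → no; 1× Cl (acyclic) → no; 1× O (acyclic) → no; 1× N (acyclic) → no.
Summing the matching environments: 1 + 4 = 5 matching atoms.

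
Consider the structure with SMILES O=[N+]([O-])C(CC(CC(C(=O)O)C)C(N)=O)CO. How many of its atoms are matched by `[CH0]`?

Check the 17 heavy atoms by environment: 3× C (H2) → no; 3× C (H1) → no; 1× C (H3) → no; 2× O (H1) → no; 2× C (H0) → match; 3× O (H0) → no; 1× N (H2) → no; 1× N (charge +1, H0) → no; 1× O (charge -1, H0) → no.
That gives 2 matching atoms.

2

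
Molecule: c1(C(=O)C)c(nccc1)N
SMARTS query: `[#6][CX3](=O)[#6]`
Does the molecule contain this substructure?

Yes

The pattern [#6][CX3](=O)[#6] describes a carbonyl carbon (no H) flanked by two carbons — a ketone.
The molecule carries an acetyl/ketone group (-C(=O)CH3), whose atoms satisfy every constraint of the query, so the pattern matches.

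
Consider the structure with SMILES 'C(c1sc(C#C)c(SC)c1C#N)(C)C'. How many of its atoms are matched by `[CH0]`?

The query [CH0] means: aliphatic carbon with no attached hydrogen.
Check the 14 heavy atoms by environment: 1× s (aromatic, H0) → no; 4× c (aromatic, H0) → no; 2× C (H0) → match; 2× C (H1) → no; 3× C (H3) → no; 1× N (H0) → no; 1× S (H0) → no.
That gives 2 matching atoms.

2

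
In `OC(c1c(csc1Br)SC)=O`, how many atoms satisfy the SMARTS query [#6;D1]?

1

Check the 11 heavy atoms by environment: 1× s (aromatic, D2) → no; 1× c (aromatic, D2) → no; 3× c (aromatic, D3) → no; 1× C (D3) → no; 2× O (D1) → no; 1× S (D2) → no; 1× C (D1) → match; 1× Br (D1) → no.
That gives 1 matching atom.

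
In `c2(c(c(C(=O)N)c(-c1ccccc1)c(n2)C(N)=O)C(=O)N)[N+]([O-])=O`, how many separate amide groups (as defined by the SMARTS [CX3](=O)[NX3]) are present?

3

[CX3](=O)[NX3] is the SMARTS for an amide: a carbonyl carbon bonded to a trivalent nitrogen.
The molecule carries 3 separate instances of a primary amide (-C(=O)NH2) meeting every constraint; each maps to a distinct set of atoms, giving 3 matches.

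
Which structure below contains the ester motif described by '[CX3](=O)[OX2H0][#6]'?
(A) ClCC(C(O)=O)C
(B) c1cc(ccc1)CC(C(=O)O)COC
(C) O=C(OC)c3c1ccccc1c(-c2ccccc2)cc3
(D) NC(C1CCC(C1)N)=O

[CX3](=O)[OX2H0][#6] describes a carbonyl carbon bonded to an oxygen that is itself bonded to carbon (no H on that O) (an ester).
(A) has a carboxylic acid group (-C(=O)OH) but the singly-bonded O carries H (OX2H1, not H0).
(B) has a methoxy ether (-OCH3) but the ether oxygen is not adjacent to a C=O carbon.
(C) contains a methyl-ester group (-C(=O)OCH3), which satisfies every atom and bond constraint.
(D) has a primary amide (-C(=O)NH2) but the carbonyl is bonded to N, not to an O-C linkage.
So the answer is (C).

C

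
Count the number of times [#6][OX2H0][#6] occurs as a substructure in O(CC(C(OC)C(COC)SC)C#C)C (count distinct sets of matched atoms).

[#6][OX2H0][#6] is the SMARTS for an ether: an aliphatic oxygen bridging two carbons with no H on the oxygen.
The molecule carries 3 separate instances of a methoxy ether (-OCH3) meeting every constraint; each maps to a distinct set of atoms, giving 3 matches.

3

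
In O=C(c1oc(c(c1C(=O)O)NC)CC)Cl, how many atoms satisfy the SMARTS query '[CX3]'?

2

Check the 15 heavy atoms by environment: 1× o (aromatic, X2) → no; 4× c (aromatic, X3) → no; 1× N (X3) → no; 3× C (X4) → no; 2× C (X3) → match; 2× O (X1) → no; 1× O (X2) → no; 1× Cl (X1) → no.
That gives 2 matching atoms.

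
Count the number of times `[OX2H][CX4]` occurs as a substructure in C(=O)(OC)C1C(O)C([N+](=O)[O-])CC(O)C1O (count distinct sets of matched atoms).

3

[OX2H][CX4] is the SMARTS for an aliphatic alcohol: a hydroxyl oxygen bound to an sp3 (X4) carbon.
The molecule carries 3 separate instances of a hydroxyl group (-OH) meeting every constraint; each maps to a distinct set of atoms, giving 3 matches.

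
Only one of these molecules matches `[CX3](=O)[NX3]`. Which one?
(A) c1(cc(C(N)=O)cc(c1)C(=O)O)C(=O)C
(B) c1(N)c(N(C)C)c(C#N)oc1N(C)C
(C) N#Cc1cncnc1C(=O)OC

A

[CX3](=O)[NX3] describes a carbonyl carbon bonded to a trivalent nitrogen (an amide).
(A) contains a primary amide (-C(=O)NH2), which satisfies every atom and bond constraint.
(B) has a primary amino group (-NH2) but the -NH2 is not attached to a carbonyl carbon.
(C) has a nitrile (-C#N) but the nitrile N is NX1 (triple-bonded), not NX3.
So the answer is (A).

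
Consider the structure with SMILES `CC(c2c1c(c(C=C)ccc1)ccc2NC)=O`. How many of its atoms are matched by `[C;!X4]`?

3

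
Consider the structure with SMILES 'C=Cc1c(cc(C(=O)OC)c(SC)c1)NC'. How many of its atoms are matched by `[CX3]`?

The query [CX3] means: C with X3: aliphatic carbon with exactly 3 total connections.
Check the 16 heavy atoms by environment: 6× c (aromatic, X3) → no; 3× C (X3) → match; 1× O (X1) → no; 1× O (X2) → no; 3× C (X4) → no; 1× S (X2) → no; 1× N (X3) → no.
That gives 3 matching atoms.

3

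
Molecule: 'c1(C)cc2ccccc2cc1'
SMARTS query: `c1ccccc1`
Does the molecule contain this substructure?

The pattern c1ccccc1 describes six aromatic carbons in a ring — a benzene ring.
The required atom environment is present in the molecule, so the pattern matches.

Yes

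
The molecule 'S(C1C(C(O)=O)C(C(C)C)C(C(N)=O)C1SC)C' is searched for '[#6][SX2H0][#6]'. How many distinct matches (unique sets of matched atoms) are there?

[#6][SX2H0][#6] is the SMARTS for a thioether: an aliphatic sulfur bridging two carbons with no H on the sulfur.
The molecule carries 2 separate instances of a methylthio ether (-SCH3) meeting every constraint; each maps to a distinct set of atoms, giving 2 matches.

2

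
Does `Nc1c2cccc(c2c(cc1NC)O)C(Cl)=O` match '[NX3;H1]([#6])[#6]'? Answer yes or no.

The pattern [NX3;H1]([#6])[#6] describes a trivalent nitrogen with one H, bonded to two carbons — a secondary amine.
The molecule carries an N-methylamino group (-NHCH3), whose atoms satisfy every constraint of the query, so the pattern matches.

Yes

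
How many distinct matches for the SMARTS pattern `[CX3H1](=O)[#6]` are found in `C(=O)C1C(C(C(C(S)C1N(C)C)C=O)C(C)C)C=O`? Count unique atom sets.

3

[CX3H1](=O)[#6] is the SMARTS for an aldehyde: an sp2 carbon with one H, double-bonded to O and single-bonded to carbon.
The molecule carries 3 separate instances of an aldehyde (-CHO) meeting every constraint; each maps to a distinct set of atoms, giving 3 matches.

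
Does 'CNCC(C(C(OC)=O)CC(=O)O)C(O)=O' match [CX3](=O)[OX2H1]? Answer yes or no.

Yes

The pattern [CX3](=O)[OX2H1] describes an sp2 carbon double-bonded to O and single-bonded to an -OH oxygen — a carboxylic acid.
The molecule carries a carboxylic acid group (-C(=O)OH), whose atoms satisfy every constraint of the query, so the pattern matches.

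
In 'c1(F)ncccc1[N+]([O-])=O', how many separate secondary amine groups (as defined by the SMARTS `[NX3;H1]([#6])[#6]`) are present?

0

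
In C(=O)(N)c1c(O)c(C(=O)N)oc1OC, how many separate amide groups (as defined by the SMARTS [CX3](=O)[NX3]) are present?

2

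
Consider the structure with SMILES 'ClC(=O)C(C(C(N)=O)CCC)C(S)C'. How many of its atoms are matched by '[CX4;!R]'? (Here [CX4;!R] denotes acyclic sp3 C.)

7

The query [CX4;!R] means: aliphatic carbon with four total connections, not in a ring.
Check the 14 heavy atoms by environment: 7× C (X4, acyclic) → match; 2× C (X3, acyclic) → no; 2× O (X1, acyclic) → no; 1× N (X3, acyclic) → no; 1× S (X2, acyclic) → no; 1× Cl (X1, acyclic) → no.
That gives 7 matching atoms.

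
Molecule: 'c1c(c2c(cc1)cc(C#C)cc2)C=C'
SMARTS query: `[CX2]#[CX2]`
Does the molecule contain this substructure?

Yes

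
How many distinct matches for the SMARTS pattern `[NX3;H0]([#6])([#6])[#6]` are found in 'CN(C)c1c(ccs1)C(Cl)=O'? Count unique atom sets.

[NX3;H0]([#6])([#6])[#6] is the SMARTS for a tertiary amine: a trivalent nitrogen with no H, bonded to three carbons.
Exactly one fragment in the molecule meets all constraints, giving 1 match.

1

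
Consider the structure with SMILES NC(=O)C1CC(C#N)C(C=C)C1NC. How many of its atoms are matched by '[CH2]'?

2

The query [CH2] means: aliphatic carbon with exactly two hydrogens.
Check the 14 heavy atoms by environment: 5× C (H1) → no; 2× C (H2) → match; 2× C (H0) → no; 1× O (H0) → no; 1× N (H2) → no; 1× N (H0) → no; 1× N (H1) → no; 1× C (H3) → no.
That gives 2 matching atoms.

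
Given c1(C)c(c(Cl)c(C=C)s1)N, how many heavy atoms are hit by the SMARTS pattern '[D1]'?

4

The query [D1] means: atom with exactly one heavy-atom neighbour (degree 1).
Check the 10 heavy atoms by environment: 1× s (aromatic, D2) → no; 4× c (aromatic, D3) → no; 1× N (D1) → match; 1× Cl (D1) → match; 1× C (D2) → no; 2× C (D1) → match.
Summing the matching environments: 1 + 1 + 2 = 4 matching atoms.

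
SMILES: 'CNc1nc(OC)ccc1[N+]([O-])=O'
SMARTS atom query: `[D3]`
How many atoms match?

4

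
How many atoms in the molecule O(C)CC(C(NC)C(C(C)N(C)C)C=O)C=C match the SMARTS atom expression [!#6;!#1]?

Check the 17 heavy atoms by environment: 13× C → no; 2× N → match; 2× O → match.
Summing the matching environments: 2 + 2 = 4 matching atoms.

4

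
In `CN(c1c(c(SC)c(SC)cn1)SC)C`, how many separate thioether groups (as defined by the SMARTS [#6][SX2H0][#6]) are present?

[#6][SX2H0][#6] is the SMARTS for a thioether: an aliphatic sulfur bridging two carbons with no H on the sulfur.
The molecule carries 3 separate instances of a methylthio ether (-SCH3) meeting every constraint; each maps to a distinct set of atoms, giving 3 matches.

3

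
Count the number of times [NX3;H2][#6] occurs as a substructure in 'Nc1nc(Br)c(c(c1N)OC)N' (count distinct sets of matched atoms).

3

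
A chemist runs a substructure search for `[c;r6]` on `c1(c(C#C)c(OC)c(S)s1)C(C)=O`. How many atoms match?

0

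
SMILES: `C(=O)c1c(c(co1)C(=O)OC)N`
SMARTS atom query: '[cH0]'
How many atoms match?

3

The query [cH0] means: aromatic carbon with no attached hydrogen (substituted or ring-fusion).
Check the 12 heavy atoms by environment: 1× o (aromatic, H0) → no; 3× c (aromatic, H0) → match; 1× c (aromatic, H1) → no; 1× C (H0) → no; 3× O (H0) → no; 1× C (H3) → no; 1× N (H2) → no; 1× C (H1) → no.
That gives 3 matching atoms.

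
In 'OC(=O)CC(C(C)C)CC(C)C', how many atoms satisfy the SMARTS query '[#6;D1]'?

4

The query [#6;D1] means: carbon bonded to exactly one heavy atom.
Check the 12 heavy atoms by environment: 2× C (D2) → no; 4× C (D3) → no; 4× C (D1) → match; 2× O (D1) → no.
That gives 4 matching atoms.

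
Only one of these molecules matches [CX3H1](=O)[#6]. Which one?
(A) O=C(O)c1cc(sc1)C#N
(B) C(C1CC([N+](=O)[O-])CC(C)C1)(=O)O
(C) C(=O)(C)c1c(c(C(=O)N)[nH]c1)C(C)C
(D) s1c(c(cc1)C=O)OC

[CX3H1](=O)[#6] describes an sp2 carbon with one H, double-bonded to O and single-bonded to carbon (an aldehyde).
(A) has a carboxylic acid group (-C(=O)OH) but the carbonyl carbon has H0 and is bonded to O, not H1.
(B) has a carboxylic acid group (-C(=O)OH) but the carbonyl carbon has H0 and is bonded to O, not H1.
(C) has an acetyl/ketone group (-C(=O)CH3) but the carbonyl carbon has H0 (two carbon neighbours), not H1.
(D) contains an aldehyde (-CHO), which satisfies every atom and bond constraint.
So the answer is (D).

D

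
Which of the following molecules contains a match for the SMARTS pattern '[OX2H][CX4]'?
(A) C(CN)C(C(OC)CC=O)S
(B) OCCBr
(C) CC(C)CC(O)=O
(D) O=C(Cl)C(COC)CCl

[OX2H][CX4] describes a hydroxyl oxygen bound to an sp3 (X4) carbon (an aliphatic alcohol).
(A) has a methoxy ether (-OCH3) but the oxygen has H0 (ether), not H1.
(B) contains a hydroxyl group (-OH), which satisfies every atom and bond constraint.
(C) has a carboxylic acid group (-C(=O)OH) but the -OH is on a CX3 carbonyl carbon, not a CX4 carbon.
(D) has a methoxy ether (-OCH3) but the oxygen has H0 (ether), not H1.
So the answer is (B).

B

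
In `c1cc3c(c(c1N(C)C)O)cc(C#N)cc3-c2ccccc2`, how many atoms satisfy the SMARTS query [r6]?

16

The query [r6] means: r6 matches atoms in a six-membered ring.
Check the 22 heavy atoms by environment: 16× c (aromatic, in 6-ring) → match; 1× O (acyclic) → no; 2× N (acyclic) → no; 3× C (acyclic) → no.
That gives 16 matching atoms.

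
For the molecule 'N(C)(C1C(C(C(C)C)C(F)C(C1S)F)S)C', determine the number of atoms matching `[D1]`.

The query [D1] means: atom with exactly one heavy-atom neighbour (degree 1).
Check the 16 heavy atoms by environment: 7× C (D3) → no; 2× S (D1) → match; 2× F (D1) → match; 1× N (D3) → no; 4× C (D1) → match.
Summing the matching environments: 2 + 2 + 4 = 8 matching atoms.

8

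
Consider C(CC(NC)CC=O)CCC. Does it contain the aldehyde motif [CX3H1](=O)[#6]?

Yes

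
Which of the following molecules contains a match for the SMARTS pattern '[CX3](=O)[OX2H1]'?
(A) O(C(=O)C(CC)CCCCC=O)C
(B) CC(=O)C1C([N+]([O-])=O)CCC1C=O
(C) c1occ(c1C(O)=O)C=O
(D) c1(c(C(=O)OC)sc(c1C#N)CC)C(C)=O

C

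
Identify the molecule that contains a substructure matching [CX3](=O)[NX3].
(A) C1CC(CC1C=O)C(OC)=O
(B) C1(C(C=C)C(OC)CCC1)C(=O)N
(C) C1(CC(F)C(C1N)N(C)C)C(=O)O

[CX3](=O)[NX3] describes a carbonyl carbon bonded to a trivalent nitrogen (an amide).
(A) has a methyl-ester group (-C(=O)OCH3) but the carbonyl is bonded to O, not to an NX3 nitrogen.
(B) contains a primary amide (-C(=O)NH2), which satisfies every atom and bond constraint.
(C) has a carboxylic acid group (-C(=O)OH) but the carbonyl is bonded to O, not to an NX3 nitrogen.
So the answer is (B).

B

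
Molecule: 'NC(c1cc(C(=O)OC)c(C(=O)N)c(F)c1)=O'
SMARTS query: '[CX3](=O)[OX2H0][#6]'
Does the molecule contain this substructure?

Yes

The pattern [CX3](=O)[OX2H0][#6] describes a carbonyl carbon bonded to an oxygen that is itself bonded to carbon (no H on that O) — an ester.
The molecule carries a methyl-ester group (-C(=O)OCH3), whose atoms satisfy every constraint of the query, so the pattern matches.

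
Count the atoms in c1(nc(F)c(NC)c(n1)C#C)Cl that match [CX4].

The query [CX4] means: C with X4: aliphatic carbon with exactly 4 total connections (bonds + H).
Check the 12 heavy atoms by environment: 2× n (aromatic, X2) → no; 4× c (aromatic, X3) → no; 2× C (X2) → no; 1× F (X1) → no; 1× N (X3) → no; 1× C (X4) → match; 1× Cl (X1) → no.
That gives 1 matching atom.

1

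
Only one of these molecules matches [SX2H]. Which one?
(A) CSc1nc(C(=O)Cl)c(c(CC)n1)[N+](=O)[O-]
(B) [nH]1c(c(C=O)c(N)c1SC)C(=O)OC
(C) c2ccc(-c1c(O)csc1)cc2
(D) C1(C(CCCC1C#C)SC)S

[SX2H] describes an aliphatic sulfur with two connections, one being H (a thiol).
(A) has a methylthio ether (-SCH3) but the sulfur has H0 (bonded to two carbons), not H1.
(B) has a methylthio ether (-SCH3) but the sulfur has H0 (bonded to two carbons), not H1.
(C) has a hydroxyl group (-OH) but it is an -OH, not an -SH.
(D) contains a thiol (-SH), which satisfies every atom and bond constraint.
So the answer is (D).

D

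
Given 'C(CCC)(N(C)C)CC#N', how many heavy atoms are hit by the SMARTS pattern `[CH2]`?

Check the 10 heavy atoms by environment: 3× C (H2) → match; 1× C (H1) → no; 2× N (H0) → no; 3× C (H3) → no; 1× C (H0) → no.
That gives 3 matching atoms.

3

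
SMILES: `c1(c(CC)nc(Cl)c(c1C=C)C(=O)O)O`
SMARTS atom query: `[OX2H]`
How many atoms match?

2

The query [OX2H] means: aliphatic oxygen with two connections, one of which is H — an -OH oxygen.
Check the 15 heavy atoms by environment: 1× n (aromatic, H0, X2) → no; 5× c (aromatic, H0, X3) → no; 1× C (H1, X3) → no; 1× C (H2, X3) → no; 2× O (H1, X2) → match; 1× C (H0, X3) → no; 1× O (H0, X1) → no; 1× C (H2, X4) → no; 1× C (H3, X4) → no; 1× Cl (H0, X1) → no.
That gives 2 matching atoms.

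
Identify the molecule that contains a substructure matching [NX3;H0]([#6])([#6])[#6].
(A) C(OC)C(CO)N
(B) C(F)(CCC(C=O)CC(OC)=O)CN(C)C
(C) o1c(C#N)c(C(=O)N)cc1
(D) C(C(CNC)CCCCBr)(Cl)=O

B

[NX3;H0]([#6])([#6])[#6] describes a trivalent nitrogen with no H, bonded to three carbons (a tertiary amine).
(A) has a primary amino group (-NH2) but the nitrogen has H2, not H0 with three carbons.
(B) contains a dimethylamino group (-N(CH3)2), which satisfies every atom and bond constraint.
(C) has a primary amide (-C(=O)NH2) but the amide nitrogen has H2 and only one carbon neighbour.
(D) has an N-methylamino group (-NHCH3) but the nitrogen still has one H (H1), not H0.
So the answer is (B).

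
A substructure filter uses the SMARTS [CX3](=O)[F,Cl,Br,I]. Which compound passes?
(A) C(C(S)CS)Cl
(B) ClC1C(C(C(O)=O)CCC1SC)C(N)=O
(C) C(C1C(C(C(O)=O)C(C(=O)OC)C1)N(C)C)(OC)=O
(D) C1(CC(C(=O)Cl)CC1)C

D

[CX3](=O)[F,Cl,Br,I] describes a carbonyl carbon bonded to a halogen (an acyl halide).
(A) has a chloro substituent but the Cl is not on a carbonyl carbon.
(B) has a chloro substituent but the Cl is not on a carbonyl carbon.
(C) has a methyl-ester group (-C(=O)OCH3) but the carbonyl is bonded to -O-C, not to a halogen.
(D) contains an acyl chloride (-C(=O)Cl), which satisfies every atom and bond constraint.
So the answer is (D).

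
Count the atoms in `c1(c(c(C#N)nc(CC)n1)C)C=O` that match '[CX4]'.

Check the 13 heavy atoms by environment: 2× n (aromatic, X2) → no; 4× c (aromatic, X3) → no; 3× C (X4) → match; 1× C (X3) → no; 1× O (X1) → no; 1× C (X2) → no; 1× N (X1) → no.
That gives 3 matching atoms.

3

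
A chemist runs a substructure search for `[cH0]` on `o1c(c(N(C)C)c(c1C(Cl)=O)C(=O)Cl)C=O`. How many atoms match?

The query [cH0] means: aromatic carbon with no attached hydrogen (substituted or ring-fusion).
Check the 16 heavy atoms by environment: 1× o (aromatic, H0) → no; 4× c (aromatic, H0) → match; 1× N (H0) → no; 2× C (H3) → no; 1× C (H1) → no; 3× O (H0) → no; 2× C (H0) → no; 2× Cl (H0) → no.
That gives 4 matching atoms.

4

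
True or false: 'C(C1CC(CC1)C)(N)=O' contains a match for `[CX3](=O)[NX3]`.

True

The pattern [CX3](=O)[NX3] describes a carbonyl carbon bonded to a trivalent nitrogen — an amide.
The molecule carries a primary amide (-C(=O)NH2), whose atoms satisfy every constraint of the query, so the pattern matches.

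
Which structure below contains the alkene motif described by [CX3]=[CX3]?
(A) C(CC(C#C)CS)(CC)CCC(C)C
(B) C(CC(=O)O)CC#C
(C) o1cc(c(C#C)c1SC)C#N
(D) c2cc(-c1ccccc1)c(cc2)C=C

[CX3]=[CX3] describes a non-aromatic C=C double bond between two sp2 carbons (an alkene).
(A) has an ethynyl group (-C#CH) but the C-C bond is a triple bond, not a double bond.
(B) has an ethynyl group (-C#CH) but the C-C bond is a triple bond, not a double bond.
(C) has an ethynyl group (-C#CH) but the C-C bond is a triple bond, not a double bond.
(D) contains a vinyl group (-CH=CH2), which satisfies every atom and bond constraint.
So the answer is (D).

D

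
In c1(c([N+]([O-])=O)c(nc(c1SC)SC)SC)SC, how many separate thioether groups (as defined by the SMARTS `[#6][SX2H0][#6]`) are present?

4

[#6][SX2H0][#6] is the SMARTS for a thioether: an aliphatic sulfur bridging two carbons with no H on the sulfur.
The molecule carries 4 separate instances of a methylthio ether (-SCH3) meeting every constraint; each maps to a distinct set of atoms, giving 4 matches.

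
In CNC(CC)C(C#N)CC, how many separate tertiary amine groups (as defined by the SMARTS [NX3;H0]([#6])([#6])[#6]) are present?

0

[NX3;H0]([#6])([#6])[#6] is the SMARTS for a tertiary amine: a trivalent nitrogen with no H, bonded to three carbons.
The molecule has an N-methylamino group (-NHCH3), but the nitrogen still has one H (H1), not H0; nothing else fits, so there are 0 matches.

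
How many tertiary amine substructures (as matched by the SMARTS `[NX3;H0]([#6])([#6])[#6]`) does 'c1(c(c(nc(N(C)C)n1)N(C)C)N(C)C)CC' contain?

[NX3;H0]([#6])([#6])[#6] is the SMARTS for a tertiary amine: a trivalent nitrogen with no H, bonded to three carbons.
The molecule carries 3 separate instances of a dimethylamino group (-N(CH3)2) meeting every constraint; each maps to a distinct set of atoms, giving 3 matches.

3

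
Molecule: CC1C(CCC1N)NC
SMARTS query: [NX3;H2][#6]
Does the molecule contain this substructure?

Yes

The pattern [NX3;H2][#6] describes a trivalent nitrogen with two H attached to carbon — a primary amine.
The molecule carries a primary amino group (-NH2), whose atoms satisfy every constraint of the query, so the pattern matches.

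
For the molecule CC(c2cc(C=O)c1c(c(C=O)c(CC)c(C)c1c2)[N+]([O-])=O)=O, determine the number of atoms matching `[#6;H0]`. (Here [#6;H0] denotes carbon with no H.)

Check the 23 heavy atoms by environment: 8× c (aromatic, H0) → match; 2× c (aromatic, H1) → no; 1× C (H2) → no; 3× C (H3) → no; 2× C (H1) → no; 4× O (H0) → no; 1× C (H0) → match; 1× N (charge +1, H0) → no; 1× O (charge -1, H0) → no.
Summing the matching environments: 8 + 1 = 9 matching atoms.

9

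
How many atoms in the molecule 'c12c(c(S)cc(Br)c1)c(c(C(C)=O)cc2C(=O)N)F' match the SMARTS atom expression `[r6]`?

10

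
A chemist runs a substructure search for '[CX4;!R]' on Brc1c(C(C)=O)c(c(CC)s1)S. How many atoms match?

3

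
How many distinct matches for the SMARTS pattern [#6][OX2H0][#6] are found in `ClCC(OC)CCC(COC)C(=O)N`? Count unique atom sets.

[#6][OX2H0][#6] is the SMARTS for an ether: an aliphatic oxygen bridging two carbons with no H on the oxygen.
The molecule carries 2 separate instances of a methoxy ether (-OCH3) meeting every constraint; each maps to a distinct set of atoms, giving 2 matches.

2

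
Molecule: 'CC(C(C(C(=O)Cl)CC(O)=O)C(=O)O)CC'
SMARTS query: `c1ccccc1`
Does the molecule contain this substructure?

The pattern c1ccccc1 describes six aromatic carbons in a ring — a benzene ring.
The closest candidate here is a methyl group (-CH3), but no six-membered all-carbon aromatic ring is present. No other fragment satisfies the full query, so there is no match.

No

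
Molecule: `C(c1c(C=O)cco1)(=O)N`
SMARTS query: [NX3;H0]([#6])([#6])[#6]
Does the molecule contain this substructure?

The pattern [NX3;H0]([#6])([#6])[#6] describes a trivalent nitrogen with no H, bonded to three carbons — a tertiary amine.
The closest candidate here is a primary amide (-C(=O)NH2), but the amide nitrogen has H2 and only one carbon neighbour. No other fragment satisfies the full query, so there is no match.

No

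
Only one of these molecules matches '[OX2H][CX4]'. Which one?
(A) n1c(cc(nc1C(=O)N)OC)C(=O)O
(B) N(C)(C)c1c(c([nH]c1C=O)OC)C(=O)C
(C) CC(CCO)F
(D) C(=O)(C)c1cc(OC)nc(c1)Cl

C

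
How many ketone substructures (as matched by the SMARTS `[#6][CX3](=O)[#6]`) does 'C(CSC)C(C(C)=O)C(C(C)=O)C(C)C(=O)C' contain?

[#6][CX3](=O)[#6] is the SMARTS for a ketone: a carbonyl carbon (no H) flanked by two carbons.
The molecule carries 3 separate instances of an acetyl/ketone group (-C(=O)CH3) meeting every constraint; each maps to a distinct set of atoms, giving 3 matches.

3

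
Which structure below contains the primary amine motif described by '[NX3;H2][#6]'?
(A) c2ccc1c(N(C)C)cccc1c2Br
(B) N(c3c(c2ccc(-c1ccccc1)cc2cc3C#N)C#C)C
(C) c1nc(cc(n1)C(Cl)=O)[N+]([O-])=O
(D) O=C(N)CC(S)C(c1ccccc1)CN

D

[NX3;H2][#6] describes a trivalent nitrogen with two H attached to carbon (a primary amine).
(A) has a dimethylamino group (-N(CH3)2) but the nitrogen has H0, not H2.
(B) has an N-methylamino group (-NHCH3) but the nitrogen bears two carbons and only one H (H1), not H2.
(C) has a nitro group (-[N+](=O)[O-]) but the nitrogen is [N+] with no H, not NX3H2.
(D) contains a primary amino group (-NH2), which satisfies every atom and bond constraint.
So the answer is (D).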